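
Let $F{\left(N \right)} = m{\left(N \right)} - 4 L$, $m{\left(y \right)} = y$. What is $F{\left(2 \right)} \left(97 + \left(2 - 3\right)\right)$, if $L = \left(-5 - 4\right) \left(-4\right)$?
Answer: $-13632$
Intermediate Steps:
$L = 36$ ($L = \left(-9\right) \left(-4\right) = 36$)
$F{\left(N \right)} = -144 + N$ ($F{\left(N \right)} = N - 144 = -144 + N$)
$F{\left(2 \right)} \left(97 + \left(2 - 3\right)\right) = \left(-144 + 2\right) \left(97 + \left(2 - 3\right)\right) = - 142 \left(97 - 1\right) = \left(-142\right) 96 = -13632$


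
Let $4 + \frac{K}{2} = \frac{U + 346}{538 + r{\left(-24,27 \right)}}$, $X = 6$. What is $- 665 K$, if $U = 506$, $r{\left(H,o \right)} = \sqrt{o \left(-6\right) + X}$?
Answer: $\frac{11637899}{3620} + \frac{28329 i \sqrt{39}}{3620} \approx 3214.9 + 48.871 i$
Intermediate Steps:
$r{\left(H,o \right)} = \sqrt{6 - 6 o}$ ($r{\left(H,o \right)} = \sqrt{o \left(-6\right) + 6} = \sqrt{- 6 o + 6} = \sqrt{6 - 6 o}$)
$K = -8 + \frac{1704}{538 + 2 i \sqrt{39}}$ ($K = -8 + 2 \frac{506 + 346}{538 + \sqrt{6 - 162}} = -8 + 2 \frac{852}{538 + \sqrt{6 - 162}} = -8 + 2 \frac{852}{538 + \sqrt{-156}} = -8 + 2 \frac{852}{538 + 2 i \sqrt{39}} = -8 + \frac{1704}{538 + 2 i \sqrt{39}} \approx -4.8344 - 0.073491 i$)
$- 665 K = - 665 \frac{4 \left(- 2 \sqrt{39} + 325 i\right)}{\sqrt{39} - 269 i} = - \frac{2660 \left(- 2 \sqrt{39} + 325 i\right)}{\sqrt{39} - 269 i}$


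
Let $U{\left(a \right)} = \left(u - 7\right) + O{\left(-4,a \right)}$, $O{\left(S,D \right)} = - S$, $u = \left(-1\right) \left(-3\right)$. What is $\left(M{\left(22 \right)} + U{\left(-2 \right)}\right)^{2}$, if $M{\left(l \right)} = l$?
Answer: $484$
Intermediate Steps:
$u = 3$
$U{\left(a \right)} = 0$ ($U{\left(a \right)} = \left(3 - 7\right) - -4 = -4 + 4 = 0$)
$\left(M{\left(22 \right)} + U{\left(-2 \right)}\right)^{2} = \left(22 + 0\right)^{2} = 22^{2} = 484$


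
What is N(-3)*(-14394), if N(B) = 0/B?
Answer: 0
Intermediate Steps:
N(B) = 0
N(-3)*(-14394) = 0*(-14394) = 0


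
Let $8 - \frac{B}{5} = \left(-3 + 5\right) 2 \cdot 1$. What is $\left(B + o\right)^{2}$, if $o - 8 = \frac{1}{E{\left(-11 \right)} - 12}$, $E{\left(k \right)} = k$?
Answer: $\frac{413449}{529} \approx 781.57$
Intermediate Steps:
$B = 20$ ($B = 40 - 5 \left(-3 + 5\right) 2 \cdot 1 = 40 - 5 \cdot 2 \cdot 2 = 40 - 20 = 20$)
$o = \frac{183}{23}$ ($o = 8 + \frac{1}{-11 - 12} = 8 + \frac{1}{-23} = 8 - \frac{1}{23} = \frac{183}{23} \approx 7.9565$)
$\left(B + o\right)^{2} = \left(20 + \frac{183}{23}\right)^{2} = \left(\frac{643}{23}\right)^{2} = \frac{413449}{529}$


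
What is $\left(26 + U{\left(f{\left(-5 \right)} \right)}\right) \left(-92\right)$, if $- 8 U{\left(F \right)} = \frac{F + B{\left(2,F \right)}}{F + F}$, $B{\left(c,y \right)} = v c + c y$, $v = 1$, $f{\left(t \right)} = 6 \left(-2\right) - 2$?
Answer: $- \frac{16629}{7} \approx -2375.6$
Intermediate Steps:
$f{\left(t \right)} = -14$ ($f{\left(t \right)} = -12 - 2 = -14$)
$B{\left(c,y \right)} = c + c y$ ($B{\left(c,y \right)} = 1 c + c y = c + c y$)
$U{\left(F \right)} = - \frac{2 + 3 F}{16 F}$ ($U{\left(F \right)} = - \frac{\left(F + 2 \left(1 + F\right)\right) \frac{1}{F + F}}{8} = - \frac{\left(F + \left(2 + 2 F\right)\right) \frac{1}{2 F}}{8} = - \frac{\left(2 + 3 F\right) \frac{1}{2 F}}{8} = - \frac{\frac{1}{2} \frac{1}{F} \left(2 + 3 F\right)}{8} = - \frac{2 + 3 F}{16 F}$)
$\left(26 + U{\left(f{\left(-5 \right)} \right)}\right) \left(-92\right) = \left(26 + \frac{-2 - -42}{16 \left(-14\right)}\right) \left(-92\right) = \left(26 + \frac{1}{16} \left(- \frac{1}{14}\right) \left(-2 + 42\right)\right) \left(-92\right) = \left(26 + \frac{1}{16} \left(- \frac{1}{14}\right) 40\right) \left(-92\right) = \left(26 - \frac{5}{28}\right) \left(-92\right) = \frac{723}{28} \left(-92\right) = - \frac{16629}{7}$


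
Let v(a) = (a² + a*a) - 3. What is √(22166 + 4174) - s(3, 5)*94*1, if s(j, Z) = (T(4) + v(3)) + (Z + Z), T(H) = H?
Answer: -2726 + 2*√6585 ≈ -2563.7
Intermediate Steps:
v(a) = -3 + 2*a² (v(a) = (a² + a²) - 3 = 2*a² - 3 = -3 + 2*a²)
s(j, Z) = 19 + 2*Z (s(j, Z) = (4 + (-3 + 2*3²)) + (Z + Z) = (4 + (-3 + 2*9)) + 2*Z = (4 + (-3 + 18)) + 2*Z = (4 + 15) + 2*Z = 19 + 2*Z)
√(22166 + 4174) - s(3, 5)*94*1 = √(22166 + 4174) - (19 + 2*5)*94*1 = √26340 - (19 + 10)*94 = 2*√6585 - 29*94 = 2*√6585 - 1*2726 = 2*√6585 - 2726 = -2726 + 2*√6585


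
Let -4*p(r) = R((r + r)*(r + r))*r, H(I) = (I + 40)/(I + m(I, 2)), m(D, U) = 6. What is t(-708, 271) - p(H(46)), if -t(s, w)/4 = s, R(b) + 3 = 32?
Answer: 295775/104 ≈ 2844.0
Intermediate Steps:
R(b) = 29 (R(b) = -3 + 32 = 29)
t(s, w) = -4*s
H(I) = (40 + I)/(6 + I) (H(I) = (I + 40)/(I + 6) = (40 + I)/(6 + I))
p(r) = -29*r/4
t(-708, 271) - p(H(46)) = -4*(-708) - (-29)*(40 + 46)/(6 + 46)/4 = 2832 - (-29)*86/52/4 = 2832 - (-29)*(1/52)*86/4 = 2832 - (-29)*43/(4*26) = 2832 - 1*(-1247/104) = 2832 + 1247/104 = 295775/104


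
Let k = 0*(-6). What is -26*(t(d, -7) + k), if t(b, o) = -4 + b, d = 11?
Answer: -182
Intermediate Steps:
k = 0
-26*(t(d, -7) + k) = -26*((-4 + 11) + 0) = -26*(7 + 0) = -26*7 = -182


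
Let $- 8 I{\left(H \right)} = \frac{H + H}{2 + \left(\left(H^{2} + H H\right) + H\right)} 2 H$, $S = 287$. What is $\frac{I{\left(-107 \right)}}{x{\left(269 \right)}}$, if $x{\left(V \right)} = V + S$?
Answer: $- \frac{11449}{25345816} \approx -0.00045171$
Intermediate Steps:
$x{\left(V \right)} = 287 + V$ ($x{\left(V \right)} = V + 287 = 287 + V$)
$I{\left(H \right)} = - \frac{H^{2}}{2 \left(2 + H + 2 H^{2}\right)}$ ($I{\left(H \right)} = - \frac{\frac{H + H}{2 + \left(\left(H^{2} + H H\right) + H\right)} 2 H}{8} = - \frac{\frac{2 H}{2 + \left(\left(H^{2} + H^{2}\right) + H\right)} 2 H}{8} = - \frac{\frac{2 H}{2 + \left(2 H^{2} + H\right)} 2 H}{8} = - \frac{\frac{2 H}{2 + \left(H + 2 H^{2}\right)} 2 H}{8} = - \frac{\frac{2 H}{2 + H + 2 H^{2}} \cdot 2 H}{8} = - \frac{\frac{4 H}{2 + H + 2 H^{2}} H}{8} = - \frac{4 H^{2} \frac{1}{2 + H + 2 H^{2}}}{8} = - \frac{H^{2}}{2 \left(2 + H + 2 H^{2}\right)}$)
$\frac{I{\left(-107 \right)}}{x{\left(269 \right)}} = \frac{\left(-1\right) \left(-107\right)^{2} \frac{1}{4 + 2 \left(-107\right) + 4 \left(-107\right)^{2}}}{287 + 269} = \frac{\left(-1\right) 11449 \frac{1}{4 - 214 + 4 \cdot 11449}}{556} = \left(-1\right) 11449 \frac{1}{4 - 214 + 45796} \cdot \frac{1}{556} = \left(-1\right) 11449 \cdot \frac{1}{45586} \cdot \frac{1}{556} = \left(- \frac{11449}{45586}\right) \frac{1}{556} = - \frac{11449}{25345816}$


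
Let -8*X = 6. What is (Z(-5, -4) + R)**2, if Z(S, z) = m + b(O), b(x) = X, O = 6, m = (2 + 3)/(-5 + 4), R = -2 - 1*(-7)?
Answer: 9/16 ≈ 0.56250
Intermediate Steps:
R = 5 (R = -2 + 7 = 5)
m = -5 (m = 5/(-1) = 5*(-1) = -5)
X = -3/4 (X = -1/8*6 = -3/4 ≈ -0.75000)
b(x) = -3/4
Z(S, z) = -23/4 (Z(S, z) = -5 - 3/4 = -23/4)
(Z(-5, -4) + R)**2 = (-23/4 + 5)**2 = (-3/4)**2 = 9/16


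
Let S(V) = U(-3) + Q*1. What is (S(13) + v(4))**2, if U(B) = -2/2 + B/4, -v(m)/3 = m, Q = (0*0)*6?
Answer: 3025/16 ≈ 189.06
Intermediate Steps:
Q = 0 (Q = 0*6 = 0)
v(m) = -3*m
U(B) = -1 + B/4 (U(B) = -2*1/2 + B*(1/4) = -1 + B/4)
S(V) = -7/4 (S(V) = (-1 + (1/4)*(-3)) + 0*1 = (-1 - 3/4) + 0 = -7/4 + 0 = -7/4)
(S(13) + v(4))**2 = (-7/4 - 3*4)**2 = (-7/4 - 12)**2 = (-55/4)**2 = 3025/16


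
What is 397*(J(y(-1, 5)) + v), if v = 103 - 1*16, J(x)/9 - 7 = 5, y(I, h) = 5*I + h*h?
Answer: 77415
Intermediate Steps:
y(I, h) = h² + 5*I (y(I, h) = 5*I + h² = h² + 5*I)
J(x) = 108 (J(x) = 63 + 9*5 = 63 + 45 = 108)
v = 87 (v = 103 - 16 = 87)
397*(J(y(-1, 5)) + v) = 397*(108 + 87) = 397*195 = 77415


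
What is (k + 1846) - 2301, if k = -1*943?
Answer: -1398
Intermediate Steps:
k = -943
(k + 1846) - 2301 = (-943 + 1846) - 2301 = 903 - 2301 = -1398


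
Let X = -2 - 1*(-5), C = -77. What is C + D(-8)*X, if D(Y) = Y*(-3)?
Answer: -5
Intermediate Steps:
D(Y) = -3*Y
X = 3 (X = -2 + 5 = 3)
C + D(-8)*X = -77 - 3*(-8)*3 = -77 + 24*3 = -77 + 72 = -5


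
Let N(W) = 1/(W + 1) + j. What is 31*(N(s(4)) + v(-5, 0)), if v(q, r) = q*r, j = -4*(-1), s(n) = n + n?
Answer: 1147/9 ≈ 127.44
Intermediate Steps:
s(n) = 2*n
j = 4
N(W) = 4 + 1/(1 + W) (N(W) = 1/(W + 1) + 4 = 1/(1 + W) + 4 = 4 + 1/(1 + W))
31*(N(s(4)) + v(-5, 0)) = 31*((5 + 4*(2*4))/(1 + 2*4) - 5*0) = 31*((5 + 4*8)/(1 + 8) + 0) = 31*((5 + 32)/9 + 0) = 31*((⅑)*37 + 0) = 31*(37/9 + 0) = 31*(37/9) = 1147/9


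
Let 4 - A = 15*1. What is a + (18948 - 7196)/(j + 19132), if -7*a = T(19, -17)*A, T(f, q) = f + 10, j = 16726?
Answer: 5760483/125503 ≈ 45.899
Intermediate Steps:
T(f, q) = 10 + f
A = -11 (A = 4 - 15 = -11)
a = 319/7 (a = -(10 + 19)*(-11)/7 = -29*(-11)/7 = -1/7*(-319) = 319/7 ≈ 45.571)
a + (18948 - 7196)/(j + 19132) = 319/7 + (18948 - 7196)/(16726 + 19132) = 319/7 + 11752/35858 = 319/7 + 11752*(1/35858) = 319/7 + 5876/17929 = 5760483/125503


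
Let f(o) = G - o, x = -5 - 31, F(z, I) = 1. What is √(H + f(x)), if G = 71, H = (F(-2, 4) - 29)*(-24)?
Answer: √779 ≈ 27.911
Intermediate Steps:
x = -36
H = 672 (H = (1 - 29)*(-24) = -28*(-24) = 672)
f(o) = 71 - o
√(H + f(x)) = √(672 + (71 - 1*(-36))) = √(672 + (71 + 36)) = √(672 + 107) = √779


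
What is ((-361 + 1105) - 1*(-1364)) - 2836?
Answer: -728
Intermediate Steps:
((-361 + 1105) - 1*(-1364)) - 2836 = (744 + 1364) - 2836 = 2108 - 2836 = -728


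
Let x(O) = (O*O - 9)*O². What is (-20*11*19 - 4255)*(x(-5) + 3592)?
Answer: -33672520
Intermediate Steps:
x(O) = O²*(-9 + O²) (x(O) = (O² - 9)*O² = (-9 + O²)*O² = O²*(-9 + O²))
(-20*11*19 - 4255)*(x(-5) + 3592) = (-20*11*19 - 4255)*((-5)²*(-9 + (-5)²) + 3592) = (-220*19 - 4255)*(25*(-9 + 25) + 3592) = (-4180 - 4255)*(25*16 + 3592) = -8435*(400 + 3592) = -8435*3992 = -33672520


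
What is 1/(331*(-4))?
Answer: -1/1324 ≈ -0.00075529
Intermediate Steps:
1/(331*(-4)) = 1/(-1324) = -1/1324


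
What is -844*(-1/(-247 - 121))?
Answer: -211/92 ≈ -2.2935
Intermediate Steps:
-844*(-1/(-247 - 121)) = -844/((-1*(-368))) = -844/368 = -844*1/368 = -211/92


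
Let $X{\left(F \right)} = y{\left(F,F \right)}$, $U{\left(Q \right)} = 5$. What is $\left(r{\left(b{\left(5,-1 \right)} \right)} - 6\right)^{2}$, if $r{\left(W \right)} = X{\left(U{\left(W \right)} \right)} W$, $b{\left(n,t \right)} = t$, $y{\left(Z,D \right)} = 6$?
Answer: $144$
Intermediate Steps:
$X{\left(F \right)} = 6$
$r{\left(W \right)} = 6 W$
$\left(r{\left(b{\left(5,-1 \right)} \right)} - 6\right)^{2} = \left(6 \left(-1\right) - 6\right)^{2} = \left(-6 - 6\right)^{2} = \left(-12\right)^{2} = 144$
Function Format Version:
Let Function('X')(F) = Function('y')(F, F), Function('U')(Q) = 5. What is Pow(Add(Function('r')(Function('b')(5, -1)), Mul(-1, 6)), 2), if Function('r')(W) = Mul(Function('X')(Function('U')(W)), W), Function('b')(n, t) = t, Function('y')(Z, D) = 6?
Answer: 144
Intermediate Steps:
Function('X')(F) = 6
Function('r')(W) = Mul(6, W)
Pow(Add(Function('r')(Function('b')(5, -1)), Mul(-1, 6)), 2) = Pow(Add(Mul(6, -1), Mul(-1, 6)), 2) = Pow(Add(-6, -6), 2) = Pow(-12, 2) = 144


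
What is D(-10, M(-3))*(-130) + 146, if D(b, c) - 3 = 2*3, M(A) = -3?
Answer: -1024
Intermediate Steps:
D(b, c) = 9 (D(b, c) = 3 + 2*3 = 3 + 6 = 9)
D(-10, M(-3))*(-130) + 146 = 9*(-130) + 146 = -1170 + 146 = -1024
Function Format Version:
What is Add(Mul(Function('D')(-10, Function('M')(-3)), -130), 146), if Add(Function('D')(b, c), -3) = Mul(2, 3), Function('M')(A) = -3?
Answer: -1024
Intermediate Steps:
Function('D')(b, c) = 9 (Function('D')(b, c) = Add(3, Mul(2, 3)) = Add(3, 6) = 9)
Add(Mul(Function('D')(-10, Function('M')(-3)), -130), 146) = Add(Mul(9, -130), 146) = Add(-1170, 146) = -1024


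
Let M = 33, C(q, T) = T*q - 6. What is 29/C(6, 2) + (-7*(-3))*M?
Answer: 4187/6 ≈ 697.83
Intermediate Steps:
C(q, T) = -6 + T*q
29/C(6, 2) + (-7*(-3))*M = 29/(-6 + 2*6) - 7*(-3)*33 = 29/(-6 + 12) + 21*33 = 29/6 + 693 = 4187/6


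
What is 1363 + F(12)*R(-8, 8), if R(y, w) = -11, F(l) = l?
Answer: 1231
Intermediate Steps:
1363 + F(12)*R(-8, 8) = 1363 + 12*(-11) = 1363 - 132 = 1231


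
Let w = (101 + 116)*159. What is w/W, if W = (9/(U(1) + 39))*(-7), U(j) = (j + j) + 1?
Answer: -23002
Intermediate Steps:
U(j) = 1 + 2*j (U(j) = 2*j + 1 = 1 + 2*j)
w = 34503 (w = 217*159 = 34503)
W = -3/2 (W = (9/((1 + 2*1) + 39))*(-7) = (9/((1 + 2) + 39))*(-7) = (9/(3 + 39))*(-7) = (9/42)*(-7) = ((1/42)*9)*(-7) = (3/14)*(-7) = -3/2 ≈ -1.5000)
w/W = 34503/(-3/2) = 34503*(-2/3) = -23002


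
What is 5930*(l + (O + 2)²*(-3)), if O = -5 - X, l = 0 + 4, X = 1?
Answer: -260920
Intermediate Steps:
l = 4
O = -6 (O = -5 - 1*1 = -5 - 1 = -6)
5930*(l + (O + 2)²*(-3)) = 5930*(4 + (-6 + 2)²*(-3)) = 5930*(4 + (-4)²*(-3)) = 5930*(4 + 16*(-3)) = 5930*(4 - 48) = 5930*(-44) = -260920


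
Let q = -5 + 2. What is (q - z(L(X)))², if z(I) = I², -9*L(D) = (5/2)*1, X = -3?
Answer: 994009/104976 ≈ 9.4689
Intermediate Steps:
q = -3
L(D) = -5/18 (L(D) = -5/2/9 = -5*(½)/9 = -5/18)
(q - z(L(X)))² = (-3 - (-5/18)²)² = (-3 - 1*25/324)² = (-3 - 25/324)² = (-997/324)² = 994009/104976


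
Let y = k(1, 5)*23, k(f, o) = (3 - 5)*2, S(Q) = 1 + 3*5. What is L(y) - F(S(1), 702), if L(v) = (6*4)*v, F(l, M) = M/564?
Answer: -207669/94 ≈ -2209.2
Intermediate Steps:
S(Q) = 16 (S(Q) = 1 + 15 = 16)
k(f, o) = -4 (k(f, o) = -2*2 = -4)
F(l, M) = M/564 (F(l, M) = M*(1/564) = M/564)
y = -92 (y = -4*23 = -92)
L(v) = 24*v
L(y) - F(S(1), 702) = 24*(-92) - 702/564 = -2208 - 1*117/94 = -2208 - 117/94 = -207669/94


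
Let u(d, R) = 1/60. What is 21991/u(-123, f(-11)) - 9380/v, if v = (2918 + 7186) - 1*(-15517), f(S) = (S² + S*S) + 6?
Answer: 33805875280/25621 ≈ 1.3195e+6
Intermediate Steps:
f(S) = 6 + 2*S² (f(S) = (S² + S²) + 6 = 2*S² + 6 = 6 + 2*S²)
u(d, R) = 1/60
v = 25621 (v = 10104 + 15517 = 25621)
21991/u(-123, f(-11)) - 9380/v = 21991/(1/60) - 9380/25621 = 21991*60 - 9380*1/25621 = 1319460 - 9380/25621 = 33805875280/25621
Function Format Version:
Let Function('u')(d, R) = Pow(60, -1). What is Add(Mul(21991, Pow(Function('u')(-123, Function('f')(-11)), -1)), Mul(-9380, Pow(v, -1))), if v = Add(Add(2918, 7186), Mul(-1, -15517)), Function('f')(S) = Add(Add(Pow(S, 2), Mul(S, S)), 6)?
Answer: Rational(33805875280, 25621) ≈ 1.3195e+6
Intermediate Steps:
Function('f')(S) = Add(6, Mul(2, Pow(S, 2))) (Function('f')(S) = Add(Add(Pow(S, 2), Pow(S, 2)), 6) = Add(Mul(2, Pow(S, 2)), 6) = Add(6, Mul(2, Pow(S, 2))))
Function('u')(d, R) = Rational(1, 60)
v = 25621 (v = Add(10104, 15517) = 25621)
Add(Mul(21991, Pow(Function('u')(-123, Function('f')(-11)), -1)), Mul(-9380, Pow(v, -1))) = Add(Mul(21991, Pow(Rational(1, 60), -1)), Mul(-9380, Pow(25621, -1))) = Add(Mul(21991, 60), Mul(-9380, Rational(1, 25621))) = Add(1319460, Rational(-9380, 25621)) = Rational(33805875280, 25621)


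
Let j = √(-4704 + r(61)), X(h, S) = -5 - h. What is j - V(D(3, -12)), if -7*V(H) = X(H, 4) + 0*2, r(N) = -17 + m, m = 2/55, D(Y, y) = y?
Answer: 1 + I*√14280915/55 ≈ 1.0 + 68.709*I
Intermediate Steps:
m = 2/55 (m = 2*(1/55) = 2/55 ≈ 0.036364)
r(N) = -933/55 (r(N) = -17 + 2/55 = -933/55)
V(H) = 5/7 + H/7 (V(H) = -((-5 - H) + 0*2)/7 = -((-5 - H) + 0)/7 = -(-5 - H)/7 = 5/7 + H/7)
j = I*√14280915/55 (j = √(-4704 - 933/55) = √(-259653/55) = I*√14280915/55 ≈ 68.709*I)
j - V(D(3, -12)) = I*√14280915/55 - (5/7 + (⅐)*(-12)) = I*√14280915/55 - (5/7 - 12/7) = I*√14280915/55 - 1*(-1) = I*√14280915/55 + 1 = 1 + I*√14280915/55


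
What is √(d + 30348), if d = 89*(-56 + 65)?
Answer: 3*√3461 ≈ 176.49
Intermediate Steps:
d = 801 (d = 89*9 = 801)
√(d + 30348) = √(801 + 30348) = √31149 = 3*√3461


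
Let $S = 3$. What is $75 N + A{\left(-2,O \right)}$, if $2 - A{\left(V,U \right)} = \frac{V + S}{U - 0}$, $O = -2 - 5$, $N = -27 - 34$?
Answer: $- \frac{32010}{7} \approx -4572.9$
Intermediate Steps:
$N = -61$ ($N = -27 - 34 = -61$)
$O = -7$
$A{\left(V,U \right)} = 2 - \frac{3 + V}{U}$ ($A{\left(V,U \right)} = 2 - \frac{V + 3}{U - 0} = 2 - \frac{3 + V}{U + 0} = 2 - \frac{3 + V}{U}$)
$75 N + A{\left(-2,O \right)} = 75 \left(-61\right) + \frac{-3 - -2 + 2 \left(-7\right)}{-7} = -4575 - \frac{-3 + 2 - 14}{7} = -4575 - - \frac{15}{7} = -4575 + \frac{15}{7} = - \frac{32010}{7}$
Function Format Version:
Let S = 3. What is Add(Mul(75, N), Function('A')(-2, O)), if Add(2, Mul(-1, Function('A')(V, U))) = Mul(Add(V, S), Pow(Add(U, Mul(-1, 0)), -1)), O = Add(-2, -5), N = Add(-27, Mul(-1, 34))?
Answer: Rational(-32010, 7) ≈ -4572.9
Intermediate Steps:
N = -61 (N = Add(-27, -34) = -61)
O = -7
Function('A')(V, U) = Add(2, Mul(-1, Pow(U, -1), Add(3, V))) (Function('A')(V, U) = Add(2, Mul(-1, Mul(Add(V, 3), Pow(Add(U, Mul(-1, 0)), -1)))) = Add(2, Mul(-1, Mul(Add(3, V), Pow(Add(U, 0), -1)))) = Add(2, Mul(-1, Mul(Add(3, V), Pow(U, -1)))) = Add(2, Mul(-1, Mul(Pow(U, -1), Add(3, V)))) = Add(2, Mul(-1, Pow(U, -1), Add(3, V))))
Add(Mul(75, N), Function('A')(-2, O)) = Add(Mul(75, -61), Mul(Pow(-7, -1), Add(-3, Mul(-1, -2), Mul(2, -7)))) = Add(-4575, Mul(Rational(-1, 7), Add(-3, 2, -14))) = Add(-4575, Mul(Rational(-1, 7), -15)) = Add(-4575, Rational(15, 7)) = Rational(-32010, 7)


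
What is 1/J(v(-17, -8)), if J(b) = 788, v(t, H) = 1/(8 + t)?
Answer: 1/788 ≈ 0.0012690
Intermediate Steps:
1/J(v(-17, -8)) = 1/788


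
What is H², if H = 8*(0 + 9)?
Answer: 5184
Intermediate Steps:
H = 72 (H = 8*9 = 72)
H² = 72² = 5184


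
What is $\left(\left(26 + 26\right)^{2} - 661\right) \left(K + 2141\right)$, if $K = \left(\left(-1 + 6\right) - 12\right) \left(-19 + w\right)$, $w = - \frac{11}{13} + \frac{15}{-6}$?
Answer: $\frac{122034519}{26} \approx 4.6936 \cdot 10^{6}$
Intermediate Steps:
$w = - \frac{87}{26}$ ($w = \left(-11\right) \frac{1}{13} + 15 \left(- \frac{1}{6}\right) = - \frac{11}{13} - \frac{5}{2} = - \frac{87}{26} \approx -3.3462$)
$K = \frac{4067}{26}$ ($K = \left(\left(-1 + 6\right) - 12\right) \left(-19 - \frac{87}{26}\right) = \left(5 - 12\right) \left(- \frac{581}{26}\right) = \left(-7\right) \left(- \frac{581}{26}\right) = \frac{4067}{26} \approx 156.42$)
$\left(\left(26 + 26\right)^{2} - 661\right) \left(K + 2141\right) = \left(\left(26 + 26\right)^{2} - 661\right) \left(\frac{4067}{26} + 2141\right) = \left(52^{2} - 661\right) \frac{59733}{26} = \left(2704 - 661\right) \frac{59733}{26} = 2043 \cdot \frac{59733}{26} = \frac{122034519}{26}$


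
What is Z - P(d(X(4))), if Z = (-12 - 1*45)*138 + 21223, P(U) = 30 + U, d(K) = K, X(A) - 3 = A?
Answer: 13320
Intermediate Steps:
X(A) = 3 + A
Z = 13357 (Z = (-12 - 45)*138 + 21223 = -57*138 + 21223 = -7866 + 21223 = 13357)
Z - P(d(X(4))) = 13357 - (30 + (3 + 4)) = 13357 - (30 + 7) = 13357 - 1*37 = 13357 - 37 = 13320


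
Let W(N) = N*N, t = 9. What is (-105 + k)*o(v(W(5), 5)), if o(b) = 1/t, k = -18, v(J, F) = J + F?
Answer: -41/3 ≈ -13.667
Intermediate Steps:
W(N) = N²
v(J, F) = F + J
o(b) = ⅑ (o(b) = 1/9 = ⅑)
(-105 + k)*o(v(W(5), 5)) = (-105 - 18)*(⅑) = -123*⅑ = -41/3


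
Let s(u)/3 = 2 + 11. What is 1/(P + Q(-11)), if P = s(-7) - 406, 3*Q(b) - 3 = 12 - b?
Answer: -3/1075 ≈ -0.0027907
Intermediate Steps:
s(u) = 39 (s(u) = 3*(2 + 11) = 3*13 = 39)
Q(b) = 5 - b/3 (Q(b) = 1 + (12 - b)/3 = 1 + (4 - b/3) = 5 - b/3)
P = -367 (P = 39 - 406 = -367)
1/(P + Q(-11)) = 1/(-367 + (5 - 1/3*(-11))) = 1/(-367 + (5 + 11/3)) = 1/(-367 + 26/3) = 1/(-1075/3) = -3/1075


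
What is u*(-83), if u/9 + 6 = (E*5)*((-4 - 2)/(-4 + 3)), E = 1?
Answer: -17928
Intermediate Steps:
u = 216 (u = -54 + 9*((1*5)*((-4 - 2)/(-4 + 3))) = -54 + 9*(5*(-6/(-1))) = -54 + 9*(5*(-6*(-1))) = -54 + 9*(5*6) = -54 + 9*30 = -54 + 270 = 216)
u*(-83) = 216*(-83) = -17928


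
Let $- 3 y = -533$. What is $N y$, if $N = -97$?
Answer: $- \frac{51701}{3} \approx -17234.0$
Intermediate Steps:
$y = \frac{533}{3}$ ($y = \left(- \frac{1}{3}\right) \left(-533\right) = \frac{533}{3} \approx 177.67$)
$N y = \left(-97\right) \frac{533}{3} = - \frac{51701}{3}$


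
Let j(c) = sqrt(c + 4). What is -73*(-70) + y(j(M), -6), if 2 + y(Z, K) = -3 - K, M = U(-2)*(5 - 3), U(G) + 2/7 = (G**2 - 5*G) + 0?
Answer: 5111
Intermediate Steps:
U(G) = -2/7 + G**2 - 5*G (U(G) = -2/7 + ((G**2 - 5*G) + 0) = -2/7 + (G**2 - 5*G) = -2/7 + G**2 - 5*G)
M = 192/7 (M = (-2/7 + (-2)**2 - 5*(-2))*(5 - 3) = (-2/7 + 4 + 10)*2 = (96/7)*2 = 192/7 ≈ 27.429)
j(c) = sqrt(4 + c)
y(Z, K) = -5 - K (y(Z, K) = -2 + (-3 - K) = -5 - K)
-73*(-70) + y(j(M), -6) = -73*(-70) + (-5 - 1*(-6)) = 5110 + (-5 + 6) = 5110 + 1 = 5111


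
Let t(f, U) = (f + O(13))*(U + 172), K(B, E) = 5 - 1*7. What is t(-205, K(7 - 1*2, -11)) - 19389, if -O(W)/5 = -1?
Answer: -53389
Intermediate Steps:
O(W) = 5 (O(W) = -5*(-1) = 5)
K(B, E) = -2 (K(B, E) = 5 - 7 = -2)
t(f, U) = (5 + f)*(172 + U) (t(f, U) = (f + 5)*(U + 172) = (5 + f)*(172 + U))
t(-205, K(7 - 1*2, -11)) - 19389 = (860 + 5*(-2) + 172*(-205) - 2*(-205)) - 19389 = (860 - 10 - 35260 + 410) - 19389 = -34000 - 19389 = -53389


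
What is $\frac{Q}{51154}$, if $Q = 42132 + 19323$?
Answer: $\frac{61455}{51154} \approx 1.2014$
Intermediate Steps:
$Q = 61455$
$\frac{Q}{51154} = \frac{61455}{51154}$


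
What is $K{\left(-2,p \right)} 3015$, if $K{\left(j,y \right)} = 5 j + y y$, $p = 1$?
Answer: $-27135$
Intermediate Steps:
$K{\left(j,y \right)} = y^{2} + 5 j$ ($K{\left(j,y \right)} = 5 j + y^{2} = y^{2} + 5 j$)
$K{\left(-2,p \right)} 3015 = \left(1^{2} + 5 \left(-2\right)\right) 3015 = \left(1 - 10\right) 3015 = \left(-9\right) 3015 = -27135$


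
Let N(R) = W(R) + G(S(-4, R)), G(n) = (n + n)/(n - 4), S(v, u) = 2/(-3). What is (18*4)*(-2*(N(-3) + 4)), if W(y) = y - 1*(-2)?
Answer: -3312/7 ≈ -473.14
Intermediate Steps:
S(v, u) = -⅔ (S(v, u) = 2*(-⅓) = -⅔)
W(y) = 2 + y (W(y) = y + 2 = 2 + y)
G(n) = 2*n/(-4 + n) (G(n) = (2*n)/(-4 + n) = 2*n/(-4 + n))
N(R) = 16/7 + R (N(R) = (2 + R) + 2*(-⅔)/(-4 - ⅔) = (2 + R) + 2*(-⅔)/(-14/3) = (2 + R) + 2*(-⅔)*(-3/14) = (2 + R) + 2/7 = 16/7 + R)
(18*4)*(-2*(N(-3) + 4)) = (18*4)*(-2*((16/7 - 3) + 4)) = 72*(-2*(-5/7 + 4)) = 72*(-2*23/7) = 72*(-46/7) = -3312/7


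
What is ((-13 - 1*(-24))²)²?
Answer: 14641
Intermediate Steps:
((-13 - 1*(-24))²)² = ((-13 + 24)²)² = (11²)² = 121² = 14641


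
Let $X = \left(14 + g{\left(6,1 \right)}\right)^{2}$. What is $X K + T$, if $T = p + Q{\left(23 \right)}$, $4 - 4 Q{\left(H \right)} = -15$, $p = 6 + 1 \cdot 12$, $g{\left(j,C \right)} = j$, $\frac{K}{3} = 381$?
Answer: $\frac{1828891}{4} \approx 4.5722 \cdot 10^{5}$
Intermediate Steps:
$K = 1143$ ($K = 3 \cdot 381 = 1143$)
$p = 18$ ($p = 6 + 12 = 18$)
$Q{\left(H \right)} = \frac{19}{4}$ ($Q{\left(H \right)} = 1 - - \frac{15}{4} = 1 + \frac{15}{4} = \frac{19}{4}$)
$X = 400$ ($X = \left(14 + 6\right)^{2} = 20^{2} = 400$)
$T = \frac{91}{4}$ ($T = 18 + \frac{19}{4} = \frac{91}{4} \approx 22.75$)
$X K + T = 400 \cdot 1143 + \frac{91}{4} = 457200 + \frac{91}{4} = \frac{1828891}{4}$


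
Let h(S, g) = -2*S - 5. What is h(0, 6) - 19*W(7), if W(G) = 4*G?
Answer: -537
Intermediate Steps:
h(S, g) = -5 - 2*S
h(0, 6) - 19*W(7) = (-5 - 2*0) - 76*7 = (-5 + 0) - 19*28 = -5 - 532 = -537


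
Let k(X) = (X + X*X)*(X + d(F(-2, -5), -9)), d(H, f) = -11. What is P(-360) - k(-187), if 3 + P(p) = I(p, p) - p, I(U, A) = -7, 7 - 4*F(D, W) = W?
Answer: 6887186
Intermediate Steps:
F(D, W) = 7/4 - W/4
P(p) = -10 - p (P(p) = -3 + (-7 - p) = -10 - p)
k(X) = (-11 + X)*(X + X**2) (k(X) = (X + X*X)*(X - 11) = (X + X**2)*(-11 + X) = (-11 + X)*(X + X**2))
P(-360) - k(-187) = (-10 - 1*(-360)) - (-187)*(-11 + (-187)**2 - 10*(-187)) = (-10 + 360) - (-187)*(-11 + 34969 + 1870) = 350 - (-187)*36828 = 350 - 1*(-6886836) = 350 + 6886836 = 6887186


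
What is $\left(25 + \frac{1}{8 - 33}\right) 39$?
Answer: $\frac{24336}{25} \approx 973.44$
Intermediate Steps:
$\left(25 + \frac{1}{8 - 33}\right) 39 = \left(25 + \frac{1}{-25}\right) 39 = \left(25 - \frac{1}{25}\right) 39 = \frac{624}{25} \cdot 39 = \frac{24336}{25}$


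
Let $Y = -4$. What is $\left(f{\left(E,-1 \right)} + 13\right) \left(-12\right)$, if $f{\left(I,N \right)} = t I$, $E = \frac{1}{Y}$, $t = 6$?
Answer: $-138$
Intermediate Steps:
$E = - \frac{1}{4}$ ($E = \frac{1}{-4} = - \frac{1}{4} \approx -0.25$)
$f{\left(I,N \right)} = 6 I$
$\left(f{\left(E,-1 \right)} + 13\right) \left(-12\right) = \left(6 \left(- \frac{1}{4}\right) + 13\right) \left(-12\right) = \left(- \frac{3}{2} + 13\right) \left(-12\right) = \frac{23}{2} \left(-12\right) = -138$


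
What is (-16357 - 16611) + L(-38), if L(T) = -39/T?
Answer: -1252745/38 ≈ -32967.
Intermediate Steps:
(-16357 - 16611) + L(-38) = (-16357 - 16611) - 39/(-38) = -32968 - 39*(-1/38) = -32968 + 39/38 = -1252745/38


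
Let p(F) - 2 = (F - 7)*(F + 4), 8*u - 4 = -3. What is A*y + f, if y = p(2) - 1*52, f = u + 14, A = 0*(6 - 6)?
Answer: 113/8 ≈ 14.125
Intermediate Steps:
u = ⅛ (u = ½ + (⅛)*(-3) = ½ - 3/8 = ⅛ ≈ 0.12500)
A = 0 (A = 0*0 = 0)
p(F) = 2 + (-7 + F)*(4 + F) (p(F) = 2 + (F - 7)*(F + 4) = 2 + (-7 + F)*(4 + F))
f = 113/8 (f = ⅛ + 14 = 113/8 ≈ 14.125)
y = -80 (y = (-26 + 2² - 3*2) - 1*52 = (-26 + 4 - 6) - 52 = -28 - 52 = -80)
A*y + f = 0*(-80) + 113/8 = 0 + 113/8 = 113/8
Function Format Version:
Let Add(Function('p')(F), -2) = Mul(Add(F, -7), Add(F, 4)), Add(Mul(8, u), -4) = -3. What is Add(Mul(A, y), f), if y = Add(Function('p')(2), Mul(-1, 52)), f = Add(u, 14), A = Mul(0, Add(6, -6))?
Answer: Rational(113, 8) ≈ 14.125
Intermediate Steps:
u = Rational(1, 8) (u = Add(Rational(1, 2), Mul(Rational(1, 8), -3)) = Add(Rational(1, 2), Rational(-3, 8)) = Rational(1, 8) ≈ 0.12500)
A = 0 (A = Mul(0, 0) = 0)
Function('p')(F) = Add(2, Mul(Add(-7, F), Add(4, F))) (Function('p')(F) = Add(2, Mul(Add(F, -7), Add(F, 4))) = Add(2, Mul(Add(-7, F), Add(4, F))))
f = Rational(113, 8) (f = Add(Rational(1, 8), 14) = Rational(113, 8) ≈ 14.125)
y = -80 (y = Add(Add(-26, Pow(2, 2), Mul(-3, 2)), Mul(-1, 52)) = Add(Add(-26, 4, -6), -52) = Add(-28, -52) = -80)
Add(Mul(A, y), f) = Add(Mul(0, -80), Rational(113, 8)) = Add(0, Rational(113, 8)) = Rational(113, 8)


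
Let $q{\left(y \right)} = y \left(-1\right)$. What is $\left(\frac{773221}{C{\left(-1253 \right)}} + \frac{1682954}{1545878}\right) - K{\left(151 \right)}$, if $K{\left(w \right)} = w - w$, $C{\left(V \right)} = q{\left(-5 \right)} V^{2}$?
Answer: $\frac{7203284982984}{6067605932255} \approx 1.1872$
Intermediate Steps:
$q{\left(y \right)} = - y$
$C{\left(V \right)} = 5 V^{2}$ ($C{\left(V \right)} = \left(-1\right) \left(-5\right) V^{2} = 5 V^{2}$)
$K{\left(w \right)} = 0$
$\left(\frac{773221}{C{\left(-1253 \right)}} + \frac{1682954}{1545878}\right) - K{\left(151 \right)} = \left(\frac{773221}{5 \left(-1253\right)^{2}} + \frac{1682954}{1545878}\right) - 0 = \left(\frac{773221}{5 \cdot 1570009} + 1682954 \cdot \frac{1}{1545878}\right) + 0 = \left(\frac{773221}{7850045} + \frac{841477}{772939}\right) + 0 = \frac{7203284982984}{6067605932255} + 0 = \frac{7203284982984}{6067605932255}$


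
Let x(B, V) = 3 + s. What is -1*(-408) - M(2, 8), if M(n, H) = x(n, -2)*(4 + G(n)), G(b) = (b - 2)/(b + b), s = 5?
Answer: 376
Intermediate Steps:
G(b) = (-2 + b)/(2*b) (G(b) = (-2 + b)/((2*b)) = (-2 + b)*(1/(2*b)) = (-2 + b)/(2*b))
x(B, V) = 8 (x(B, V) = 3 + 5 = 8)
M(n, H) = 32 + 4*(-2 + n)/n (M(n, H) = 8*(4 + (-2 + n)/(2*n)) = 32 + 4*(-2 + n)/n)
-1*(-408) - M(2, 8) = -1*(-408) - (36 - 8/2) = 408 - (36 - 8*1/2) = 408 - (36 - 4) = 408 - 1*32 = 408 - 32 = 376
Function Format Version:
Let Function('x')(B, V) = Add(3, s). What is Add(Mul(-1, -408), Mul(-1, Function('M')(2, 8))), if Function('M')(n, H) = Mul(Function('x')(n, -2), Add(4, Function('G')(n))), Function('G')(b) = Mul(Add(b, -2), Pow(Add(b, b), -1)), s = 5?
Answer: 376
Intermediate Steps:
Function('G')(b) = Mul(Rational(1, 2), Pow(b, -1), Add(-2, b)) (Function('G')(b) = Mul(Add(-2, b), Pow(Mul(2, b), -1)) = Mul(Add(-2, b), Mul(Rational(1, 2), Pow(b, -1))) = Mul(Rational(1, 2), Pow(b, -1), Add(-2, b)))
Function('x')(B, V) = 8 (Function('x')(B, V) = Add(3, 5) = 8)
Function('M')(n, H) = Add(32, Mul(4, Pow(n, -1), Add(-2, n))) (Function('M')(n, H) = Mul(8, Add(4, Mul(Rational(1, 2), Pow(n, -1), Add(-2, n)))) = Add(32, Mul(4, Pow(n, -1), Add(-2, n))))
Add(Mul(-1, -408), Mul(-1, Function('M')(2, 8))) = Add(Mul(-1, -408), Mul(-1, Add(36, Mul(-8, Pow(2, -1))))) = Add(408, Mul(-1, Add(36, Mul(-8, Rational(1, 2))))) = Add(408, Mul(-1, Add(36, -4))) = Add(408, Mul(-1, 32)) = Add(408, -32) = 376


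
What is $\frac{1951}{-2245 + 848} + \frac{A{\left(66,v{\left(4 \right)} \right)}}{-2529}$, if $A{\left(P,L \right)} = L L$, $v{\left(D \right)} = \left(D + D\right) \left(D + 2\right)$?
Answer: $- \frac{905863}{392557} \approx -2.3076$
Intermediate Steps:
$v{\left(D \right)} = 2 D \left(2 + D\right)$
$A{\left(P,L \right)} = L^{2}$
$\frac{1951}{-2245 + 848} + \frac{A{\left(66,v{\left(4 \right)} \right)}}{-2529} = \frac{1951}{-2245 + 848} + \frac{\left(2 \cdot 4 \left(2 + 4\right)\right)^{2}}{-2529} = \frac{1951}{-1397} + \left(2 \cdot 4 \cdot 6\right)^{2} \left(- \frac{1}{2529}\right) = 1951 \left(- \frac{1}{1397}\right) + 48^{2} \left(- \frac{1}{2529}\right) = - \frac{1951}{1397} + 2304 \left(- \frac{1}{2529}\right) = - \frac{1951}{1397} - \frac{256}{281} = - \frac{905863}{392557}$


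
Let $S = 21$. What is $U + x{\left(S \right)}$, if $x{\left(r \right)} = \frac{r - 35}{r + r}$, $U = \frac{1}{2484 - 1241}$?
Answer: $- \frac{1240}{3729} \approx -0.33253$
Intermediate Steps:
$U = \frac{1}{1243} \approx 0.00080451$
$x{\left(r \right)} = \frac{-35 + r}{2 r}$
$U + x{\left(S \right)} = \frac{1}{1243} + \frac{-35 + 21}{2 \cdot 21} = \frac{1}{1243} + \frac{1}{2} \cdot \frac{1}{21} \left(-14\right) = \frac{1}{1243} - \frac{1}{3} = - \frac{1240}{3729}$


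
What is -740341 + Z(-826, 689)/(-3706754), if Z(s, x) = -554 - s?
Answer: -1372130981693/1853377 ≈ -7.4034e+5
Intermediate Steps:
-740341 + Z(-826, 689)/(-3706754) = -740341 + (-554 - 1*(-826))/(-3706754) = -740341 + (-554 + 826)*(-1/3706754) = -740341 + 272*(-1/3706754) = -740341 - 136/1853377 = -1372130981693/1853377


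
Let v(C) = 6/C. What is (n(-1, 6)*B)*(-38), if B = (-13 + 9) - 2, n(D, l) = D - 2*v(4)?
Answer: -912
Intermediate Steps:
n(D, l) = -3 + D (n(D, l) = D - 12/4 = D - 2*3/2 = D - 3 = -3 + D)
B = -6 (B = -4 - 2 = -6)
(n(-1, 6)*B)*(-38) = ((-3 - 1)*(-6))*(-38) = -4*(-6)*(-38) = 24*(-38) = -912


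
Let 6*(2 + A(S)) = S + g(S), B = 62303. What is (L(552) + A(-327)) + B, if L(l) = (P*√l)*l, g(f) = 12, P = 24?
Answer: 124497/2 + 26496*√138 ≈ 3.7351e+5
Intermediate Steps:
A(S) = S/6 (A(S) = -2 + (S + 12)/6 = -2 + (12 + S)/6 = -2 + (2 + S/6) = S/6)
L(l) = 24*l^(3/2) (L(l) = (24*√l)*l = 24*l^(3/2))
(L(552) + A(-327)) + B = (24*552^(3/2) + (⅙)*(-327)) + 62303 = (24*(1104*√138) - 109/2) + 62303 = (26496*√138 - 109/2) + 62303 = (-109/2 + 26496*√138) + 62303 = 124497/2 + 26496*√138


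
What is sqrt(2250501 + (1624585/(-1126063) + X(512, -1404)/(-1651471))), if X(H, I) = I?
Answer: sqrt(7782985352970985031646802349570)/1859660388673 ≈ 1500.2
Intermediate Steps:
sqrt(2250501 + (1624585/(-1126063) + X(512, -1404)/(-1651471))) = sqrt(2250501 + (1624585/(-1126063) - 1404/(-1651471))) = sqrt(2250501 + (1624585*(-1/1126063) - 1404*(-1/1651471))) = sqrt(2250501 + (-1624585/1126063 + 1404/1651471)) = sqrt(2250501 - 2681374022083/1859660388673) = sqrt(4185164882994953090/1859660388673) = sqrt(7782985352970985031646802349570)/1859660388673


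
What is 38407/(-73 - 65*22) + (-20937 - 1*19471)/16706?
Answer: -351180283/12554559 ≈ -27.972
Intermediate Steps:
38407/(-73 - 65*22) + (-20937 - 1*19471)/16706 = 38407/(-73 - 1430) + (-20937 - 19471)*(1/16706) = 38407/(-1503) - 40408*1/16706 = 38407*(-1/1503) - 20204/8353 = -38407/1503 - 20204/8353 = -351180283/12554559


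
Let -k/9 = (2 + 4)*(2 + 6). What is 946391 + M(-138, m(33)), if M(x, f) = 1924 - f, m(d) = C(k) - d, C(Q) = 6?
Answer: 948342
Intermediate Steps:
k = -432 (k = -9*(2 + 4)*(2 + 6) = -54*8 = -9*48 = -432)
m(d) = 6 - d
946391 + M(-138, m(33)) = 946391 + (1924 - (6 - 1*33)) = 946391 + (1924 - (6 - 33)) = 946391 + (1924 - 1*(-27)) = 946391 + (1924 + 27) = 946391 + 1951 = 948342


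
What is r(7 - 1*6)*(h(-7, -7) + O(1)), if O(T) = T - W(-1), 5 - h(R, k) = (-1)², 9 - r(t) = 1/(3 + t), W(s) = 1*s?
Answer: 105/2 ≈ 52.500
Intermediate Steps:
W(s) = s
r(t) = 9 - 1/(3 + t)
h(R, k) = 4 (h(R, k) = 5 - 1*(-1)² = 5 - 1*1 = 5 - 1 = 4)
O(T) = 1 + T (O(T) = T - 1*(-1) = T + 1 = 1 + T)
r(7 - 1*6)*(h(-7, -7) + O(1)) = ((26 + 9*(7 - 1*6))/(3 + (7 - 1*6)))*(4 + (1 + 1)) = ((26 + 9*(7 - 6))/(3 + (7 - 6)))*(4 + 2) = ((26 + 9*1)/(3 + 1))*6 = ((26 + 9)/4)*6 = ((¼)*35)*6 = (35/4)*6 = 105/2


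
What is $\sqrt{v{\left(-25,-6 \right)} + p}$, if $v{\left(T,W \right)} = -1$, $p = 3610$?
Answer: $3 \sqrt{401} \approx 60.075$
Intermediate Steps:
$\sqrt{v{\left(-25,-6 \right)} + p} = \sqrt{-1 + 3610} = \sqrt{3609} = 3 \sqrt{401}$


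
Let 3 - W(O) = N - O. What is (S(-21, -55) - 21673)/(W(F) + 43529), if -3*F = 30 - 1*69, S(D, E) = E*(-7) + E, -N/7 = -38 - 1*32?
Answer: -21343/43055 ≈ -0.49571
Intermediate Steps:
N = 490 (N = -7*(-38 - 1*32) = -7*(-38 - 32) = -7*(-70) = 490)
S(D, E) = -6*E (S(D, E) = -7*E + E = -6*E)
F = 13 (F = -(30 - 1*69)/3 = -(30 - 69)/3 = -⅓*(-39) = 13)
W(O) = -487 + O (W(O) = 3 - (490 - O) = 3 + (-490 + O) = -487 + O)
(S(-21, -55) - 21673)/(W(F) + 43529) = (-6*(-55) - 21673)/((-487 + 13) + 43529) = (330 - 21673)/(-474 + 43529) = -21343/43055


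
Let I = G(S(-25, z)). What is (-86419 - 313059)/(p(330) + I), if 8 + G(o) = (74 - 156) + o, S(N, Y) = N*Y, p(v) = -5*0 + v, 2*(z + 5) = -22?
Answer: -199739/320 ≈ -624.18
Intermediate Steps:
z = -16 (z = -5 + (½)*(-22) = -5 - 11 = -16)
p(v) = v (p(v) = 0 + v = v)
G(o) = -90 + o (G(o) = -8 + ((74 - 156) + o) = -8 + (-82 + o) = -90 + o)
I = 310 (I = -90 - 25*(-16) = -90 + 400 = 310)
(-86419 - 313059)/(p(330) + I) = (-86419 - 313059)/(330 + 310) = -399478/640 = -399478*1/640 = -199739/320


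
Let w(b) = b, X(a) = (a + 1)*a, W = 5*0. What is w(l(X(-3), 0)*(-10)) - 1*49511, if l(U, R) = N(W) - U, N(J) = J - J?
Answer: -49451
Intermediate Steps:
W = 0
X(a) = a*(1 + a) (X(a) = (1 + a)*a = a*(1 + a))
N(J) = 0
l(U, R) = -U (l(U, R) = 0 - U = -U)
w(l(X(-3), 0)*(-10)) - 1*49511 = -(-3)*(1 - 3)*(-10) - 1*49511 = -(-3)*(-2)*(-10) - 49511 = -1*6*(-10) - 49511 = -6*(-10) - 49511 = 60 - 49511 = -49451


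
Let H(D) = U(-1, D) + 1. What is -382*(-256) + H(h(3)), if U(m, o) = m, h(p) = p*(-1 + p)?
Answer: 97792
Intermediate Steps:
H(D) = 0 (H(D) = -1 + 1 = 0)
-382*(-256) + H(h(3)) = -382*(-256) + 0 = 97792 + 0 = 97792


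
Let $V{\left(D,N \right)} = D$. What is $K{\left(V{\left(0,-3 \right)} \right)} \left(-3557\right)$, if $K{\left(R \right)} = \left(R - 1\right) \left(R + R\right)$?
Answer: $0$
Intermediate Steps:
$K{\left(R \right)} = 2 R \left(-1 + R\right)$ ($K{\left(R \right)} = \left(-1 + R\right) 2 R = 2 R \left(-1 + R\right)$)
$K{\left(V{\left(0,-3 \right)} \right)} \left(-3557\right) = 2 \cdot 0 \left(-1 + 0\right) \left(-3557\right) = 2 \cdot 0 \left(-1\right) \left(-3557\right) = 0 \left(-3557\right) = 0$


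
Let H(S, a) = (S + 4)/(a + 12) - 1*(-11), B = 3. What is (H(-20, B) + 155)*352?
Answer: 870848/15 ≈ 58057.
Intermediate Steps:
H(S, a) = 11 + (4 + S)/(12 + a) (H(S, a) = (4 + S)/(12 + a) + 11 = 11 + (4 + S)/(12 + a))
(H(-20, B) + 155)*352 = ((136 - 20 + 11*3)/(12 + 3) + 155)*352 = ((136 - 20 + 33)/15 + 155)*352 = ((1/15)*149 + 155)*352 = (149/15 + 155)*352 = (2474/15)*352 = 870848/15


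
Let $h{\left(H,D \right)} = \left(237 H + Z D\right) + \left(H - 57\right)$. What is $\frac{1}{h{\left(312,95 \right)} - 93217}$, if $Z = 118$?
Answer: $- \frac{1}{7808} \approx -0.00012807$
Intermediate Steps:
$h{\left(H,D \right)} = -57 + 118 D + 238 H$ ($h{\left(H,D \right)} = \left(237 H + 118 D\right) + \left(H - 57\right) = \left(118 D + 237 H\right) + \left(H - 57\right) = \left(118 D + 237 H\right) + \left(-57 + H\right) = -57 + 118 D + 238 H$)
$\frac{1}{h{\left(312,95 \right)} - 93217} = \frac{1}{\left(-57 + 118 \cdot 95 + 238 \cdot 312\right) - 93217} = \frac{1}{\left(-57 + 11210 + 74256\right) - 93217} = \frac{1}{85409 - 93217} = \frac{1}{-7808} = - \frac{1}{7808}$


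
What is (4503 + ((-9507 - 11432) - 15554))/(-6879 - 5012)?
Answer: 31990/11891 ≈ 2.6903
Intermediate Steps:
(4503 + ((-9507 - 11432) - 15554))/(-6879 - 5012) = (4503 + (-20939 - 15554))/(-11891) = (4503 - 36493)*(-1/11891) = -31990*(-1/11891) = 31990/11891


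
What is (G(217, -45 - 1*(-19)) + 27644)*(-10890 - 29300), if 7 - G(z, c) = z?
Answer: -1102572460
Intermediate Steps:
G(z, c) = 7 - z
(G(217, -45 - 1*(-19)) + 27644)*(-10890 - 29300) = ((7 - 1*217) + 27644)*(-10890 - 29300) = ((7 - 217) + 27644)*(-40190) = (-210 + 27644)*(-40190) = 27434*(-40190) = -1102572460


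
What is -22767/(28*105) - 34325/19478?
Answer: -90728521/9544220 ≈ -9.5061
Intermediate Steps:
-22767/(28*105) - 34325/19478 = -22767/2940 - 34325*1/19478 = -22767*1/2940 - 34325/19478 = -7589/980 - 34325/19478 = -90728521/9544220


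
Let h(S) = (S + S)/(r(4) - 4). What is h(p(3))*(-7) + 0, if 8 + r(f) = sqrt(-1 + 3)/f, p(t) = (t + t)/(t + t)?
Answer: 1344/1151 + 28*sqrt(2)/1151 ≈ 1.2021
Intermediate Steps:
p(t) = 1 (p(t) = (2*t)/((2*t)) = (2*t)*(1/(2*t)) = 1)
r(f) = -8 + sqrt(2)/f (r(f) = -8 + sqrt(-1 + 3)/f = -8 + sqrt(2)/f)
h(S) = 2*S/(-12 + sqrt(2)/4) (h(S) = (S + S)/((-8 + sqrt(2)/4) - 4) = (2*S)/((-8 + sqrt(2)*(1/4)) - 4) = (2*S)/((-8 + sqrt(2)/4) - 4) = (2*S)/(-12 + sqrt(2)/4) = 2*S/(-12 + sqrt(2)/4))
h(p(3))*(-7) + 0 = (-192/1151*1 - 4/1151*1*sqrt(2))*(-7) + 0 = (-192/1151 - 4*sqrt(2)/1151)*(-7) + 0 = (1344/1151 + 28*sqrt(2)/1151) + 0 = 1344/1151 + 28*sqrt(2)/1151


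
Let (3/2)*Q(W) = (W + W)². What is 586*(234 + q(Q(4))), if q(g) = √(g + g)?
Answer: 137124 + 9376*√3/3 ≈ 1.4254e+5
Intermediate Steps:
Q(W) = 8*W²/3 (Q(W) = 2*(W + W)²/3 = 2*(2*W)²/3 = 2*(4*W²)/3 = 8*W²/3)
q(g) = √2*√g (q(g) = √(2*g) = √2*√g)
586*(234 + q(Q(4))) = 586*(234 + √2*√((8/3)*4²)) = 586*(234 + √2*√((8/3)*16)) = 586*(234 + √2*√(128/3)) = 586*(234 + √2*(8*√6/3)) = 586*(234 + 16*√3/3) = 137124 + 9376*√3/3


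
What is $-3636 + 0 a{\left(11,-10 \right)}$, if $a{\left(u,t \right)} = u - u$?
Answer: $-3636$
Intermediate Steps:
$a{\left(u,t \right)} = 0$
$-3636 + 0 a{\left(11,-10 \right)} = -3636 + 0 \cdot 0 = -3636 + 0 = -3636$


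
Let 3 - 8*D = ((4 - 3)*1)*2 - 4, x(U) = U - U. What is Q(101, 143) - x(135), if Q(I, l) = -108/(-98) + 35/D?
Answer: 2798/49 ≈ 57.102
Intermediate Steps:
x(U) = 0
D = 5/8 (D = 3/8 - (((4 - 3)*1)*2 - 4)/8 = 3/8 - ((1*1)*2 - 4)/8 = 3/8 - (1*2 - 4)/8 = 3/8 - (2 - 4)/8 = 3/8 - ⅛*(-2) = 3/8 + ¼ = 5/8 ≈ 0.62500)
Q(I, l) = 2798/49 (Q(I, l) = -108/(-98) + 35/(5/8) = -108*(-1/98) + 35*(8/5) = 54/49 + 56 = 2798/49)
Q(101, 143) - x(135) = 2798/49 - 1*0 = 2798/49 + 0 = 2798/49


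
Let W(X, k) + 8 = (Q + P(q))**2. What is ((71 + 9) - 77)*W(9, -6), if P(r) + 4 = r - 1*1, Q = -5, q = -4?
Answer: 564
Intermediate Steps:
P(r) = -5 + r (P(r) = -4 + (r - 1*1) = -4 + (r - 1) = -4 + (-1 + r) = -5 + r)
W(X, k) = 188 (W(X, k) = -8 + (-5 + (-5 - 4))**2 = -8 + (-5 - 9)**2 = -8 + (-14)**2 = -8 + 196 = 188)
((71 + 9) - 77)*W(9, -6) = ((71 + 9) - 77)*188 = (80 - 77)*188 = 3*188 = 564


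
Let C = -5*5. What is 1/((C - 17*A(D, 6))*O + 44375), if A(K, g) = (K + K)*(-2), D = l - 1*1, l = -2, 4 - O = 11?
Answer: 1/45978 ≈ 2.1750e-5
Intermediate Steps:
O = -7 (O = 4 - 1*11 = 4 - 11 = -7)
D = -3 (D = -2 - 1*1 = -2 - 1 = -3)
A(K, g) = -4*K (A(K, g) = (2*K)*(-2) = -4*K)
C = -25
1/((C - 17*A(D, 6))*O + 44375) = 1/((-25 - (-68)*(-3))*(-7) + 44375) = 1/((-25 - 17*12)*(-7) + 44375) = 1/((-25 - 204)*(-7) + 44375) = 1/(-229*(-7) + 44375) = 1/(1603 + 44375) = 1/45978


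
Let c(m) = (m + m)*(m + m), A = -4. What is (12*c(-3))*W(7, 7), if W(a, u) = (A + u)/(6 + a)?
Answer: 1296/13 ≈ 99.692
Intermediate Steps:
W(a, u) = (-4 + u)/(6 + a)
c(m) = 4*m² (c(m) = (2*m)*(2*m) = 4*m²)
(12*c(-3))*W(7, 7) = (12*(4*(-3)²))*((-4 + 7)/(6 + 7)) = (12*(4*9))*(3/13) = (12*36)*((1/13)*3) = 432*(3/13) = 1296/13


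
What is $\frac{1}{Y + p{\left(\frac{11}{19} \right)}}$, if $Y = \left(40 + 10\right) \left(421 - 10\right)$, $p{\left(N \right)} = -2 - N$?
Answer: $\frac{19}{390401} \approx 4.8668 \cdot 10^{-5}$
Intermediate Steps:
$Y = 20550$ ($Y = 50 \cdot 411 = 20550$)
$\frac{1}{Y + p{\left(\frac{11}{19} \right)}} = \frac{1}{20550 - \left(2 + \frac{11}{19}\right)} = \frac{1}{20550 - \left(2 + 11 \cdot \frac{1}{19}\right)} = \frac{1}{20550 - \frac{49}{19}} = \frac{1}{\frac{390401}{19}} = \frac{19}{390401}$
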